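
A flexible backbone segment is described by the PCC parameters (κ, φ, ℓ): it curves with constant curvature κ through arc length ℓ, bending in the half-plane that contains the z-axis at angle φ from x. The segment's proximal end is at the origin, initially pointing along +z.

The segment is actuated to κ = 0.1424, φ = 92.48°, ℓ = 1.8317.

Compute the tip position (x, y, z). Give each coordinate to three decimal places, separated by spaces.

θ = κ·ℓ = 0.1424 × 1.8317 = 0.26083 rad
ρ = (1 − cos θ)/κ = (1 − 0.96618)/0.1424 = 0.23753
z = sin θ / κ = 0.25789/0.1424 = 1.81100
x = ρ cos φ = 0.23753 × cos(92.48°) = -0.01028
y = ρ sin φ = 0.23753 × sin(92.48°) = 0.23731

-0.010 0.237 1.811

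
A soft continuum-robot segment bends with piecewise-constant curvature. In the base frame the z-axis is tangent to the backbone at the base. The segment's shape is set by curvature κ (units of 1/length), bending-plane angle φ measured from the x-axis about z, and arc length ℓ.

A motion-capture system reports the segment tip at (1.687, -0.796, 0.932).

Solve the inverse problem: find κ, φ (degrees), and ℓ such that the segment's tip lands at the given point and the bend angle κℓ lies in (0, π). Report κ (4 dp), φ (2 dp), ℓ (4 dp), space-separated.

0.8580 334.74 2.5815

ρ = √(x²+y²) = √(1.687² + -0.796²) = 1.86536
φ = atan2(y, x) mod 360° = atan2(-0.796, 1.687) = 334.7400°
|p|² = ρ² + z² = 1.86536² + 0.932² = 4.34821
κ = 2ρ / |p|² = 2×1.86536 / 4.34821 = 0.85799
θ = 2·atan2(ρ, z) = 2·atan2(1.86536, 0.932) = 2.21488 rad
ℓ = θ/κ = 2.21488/0.85799 = 2.58147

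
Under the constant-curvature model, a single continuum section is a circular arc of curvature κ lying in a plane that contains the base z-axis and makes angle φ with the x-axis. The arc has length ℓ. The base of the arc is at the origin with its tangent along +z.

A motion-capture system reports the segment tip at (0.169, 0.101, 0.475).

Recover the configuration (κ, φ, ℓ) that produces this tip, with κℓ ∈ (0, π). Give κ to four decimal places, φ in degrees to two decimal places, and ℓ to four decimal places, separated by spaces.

1.4893 30.86 0.5277

ρ = √(x²+y²) = √(0.169² + 0.101²) = 0.19688
φ = atan2(y, x) mod 360° = atan2(0.101, 0.169) = 30.8639°
|p|² = ρ² + z² = 0.19688² + 0.475² = 0.26439
κ = 2ρ / |p|² = 2×0.19688 / 0.26439 = 1.48934
θ = 2·atan2(ρ, z) = 2·atan2(0.19688, 0.475) = 0.78586 rad
ℓ = θ/κ = 0.78586/1.48934 = 0.52766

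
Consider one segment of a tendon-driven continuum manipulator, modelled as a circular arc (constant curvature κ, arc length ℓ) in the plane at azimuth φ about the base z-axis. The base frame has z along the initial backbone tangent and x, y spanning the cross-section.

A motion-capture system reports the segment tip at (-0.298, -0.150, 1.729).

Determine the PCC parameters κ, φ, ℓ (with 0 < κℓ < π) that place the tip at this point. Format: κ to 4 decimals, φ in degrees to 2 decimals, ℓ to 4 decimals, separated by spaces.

0.2152 206.72 1.7716

ρ = √(x²+y²) = √(-0.298² + -0.150²) = 0.33362
φ = atan2(y, x) mod 360° = atan2(-0.150, -0.298) = 206.7187°
|p|² = ρ² + z² = 0.33362² + 1.729² = 3.10075
κ = 2ρ / |p|² = 2×0.33362 / 3.10075 = 0.21519
θ = 2·atan2(ρ, z) = 2·atan2(0.33362, 1.729) = 0.38123 rad
ℓ = θ/κ = 0.38123/0.21519 = 1.77160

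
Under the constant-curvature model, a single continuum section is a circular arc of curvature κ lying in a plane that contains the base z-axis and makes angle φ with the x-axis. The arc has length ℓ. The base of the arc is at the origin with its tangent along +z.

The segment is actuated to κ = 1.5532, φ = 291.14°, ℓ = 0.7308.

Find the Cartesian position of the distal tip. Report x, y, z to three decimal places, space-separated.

0.134 -0.347 0.584

θ = κ·ℓ = 1.5532 × 0.7308 = 1.13508 rad
ρ = (1 − cos θ)/κ = (1 − 0.42206)/1.5532 = 0.37210
z = sin θ / κ = 0.90657/1.5532 = 0.58368
x = ρ cos φ = 0.37210 × cos(291.14°) = 0.13420
y = ρ sin φ = 0.37210 × sin(291.14°) = -0.34705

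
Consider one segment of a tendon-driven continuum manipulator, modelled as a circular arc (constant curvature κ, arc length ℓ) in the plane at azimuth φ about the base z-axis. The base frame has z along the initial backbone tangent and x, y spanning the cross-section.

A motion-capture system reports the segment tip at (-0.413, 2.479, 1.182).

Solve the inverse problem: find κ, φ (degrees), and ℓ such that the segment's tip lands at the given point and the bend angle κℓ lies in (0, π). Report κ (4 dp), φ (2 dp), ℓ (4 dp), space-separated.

0.6517 99.46 3.4717

ρ = √(x²+y²) = √(-0.413² + 2.479²) = 2.51317
φ = atan2(y, x) mod 360° = atan2(2.479, -0.413) = 99.4586°
|p|² = ρ² + z² = 2.51317² + 1.182² = 7.71313
κ = 2ρ / |p|² = 2×2.51317 / 7.71313 = 0.65166
θ = 2·atan2(ρ, z) = 2·atan2(2.51317, 1.182) = 2.26234 rad
ℓ = θ/κ = 2.26234/0.65166 = 3.47166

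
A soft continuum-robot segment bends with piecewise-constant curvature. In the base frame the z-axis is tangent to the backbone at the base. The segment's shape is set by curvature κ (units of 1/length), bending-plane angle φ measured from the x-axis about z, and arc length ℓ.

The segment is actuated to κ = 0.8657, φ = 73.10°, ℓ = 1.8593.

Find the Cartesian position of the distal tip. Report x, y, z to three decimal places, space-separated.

θ = κ·ℓ = 0.8657 × 1.8593 = 1.60960 rad
ρ = (1 − cos θ)/κ = (1 − -0.03879)/0.8657 = 1.19994
z = sin θ / κ = 0.99925/0.8657 = 1.15427
x = ρ cos φ = 1.19994 × cos(73.10°) = 0.34883
y = ρ sin φ = 1.19994 × sin(73.10°) = 1.14812

0.349 1.148 1.154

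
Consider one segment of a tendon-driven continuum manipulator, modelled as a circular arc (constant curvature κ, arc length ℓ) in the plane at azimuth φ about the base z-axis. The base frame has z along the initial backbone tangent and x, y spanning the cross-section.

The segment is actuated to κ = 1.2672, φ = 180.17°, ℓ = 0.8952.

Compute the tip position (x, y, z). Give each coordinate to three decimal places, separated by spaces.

θ = κ·ℓ = 1.2672 × 0.8952 = 1.13440 rad
ρ = (1 − cos θ)/κ = (1 − 0.42268)/1.2672 = 0.45559
z = sin θ / κ = 0.90628/1.2672 = 0.71518
x = ρ cos φ = 0.45559 × cos(180.17°) = -0.45559
y = ρ sin φ = 0.45559 × sin(180.17°) = -0.00135

-0.456 -0.001 0.715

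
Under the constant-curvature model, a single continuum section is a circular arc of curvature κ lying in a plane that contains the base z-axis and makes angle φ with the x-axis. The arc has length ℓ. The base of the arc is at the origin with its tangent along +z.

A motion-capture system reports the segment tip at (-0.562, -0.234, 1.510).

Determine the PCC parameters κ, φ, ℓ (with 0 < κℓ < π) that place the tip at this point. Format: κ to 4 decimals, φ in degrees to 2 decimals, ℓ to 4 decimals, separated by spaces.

ρ = √(x²+y²) = √(-0.562² + -0.234²) = 0.60877
φ = atan2(y, x) mod 360° = atan2(-0.234, -0.562) = 202.6054°
|p|² = ρ² + z² = 0.60877² + 1.510² = 2.65070
κ = 2ρ / |p|² = 2×0.60877 / 2.65070 = 0.45933
θ = 2·atan2(ρ, z) = 2·atan2(0.60877, 1.510) = 0.76645 rad
ℓ = θ/κ = 0.76645/0.45933 = 1.66864

0.4593 202.61 1.6686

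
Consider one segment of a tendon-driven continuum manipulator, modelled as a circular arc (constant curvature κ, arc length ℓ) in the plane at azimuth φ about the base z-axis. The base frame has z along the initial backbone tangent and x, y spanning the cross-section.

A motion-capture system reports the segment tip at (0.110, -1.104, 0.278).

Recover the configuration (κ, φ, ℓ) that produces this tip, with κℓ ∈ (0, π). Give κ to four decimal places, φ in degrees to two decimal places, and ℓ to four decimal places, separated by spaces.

1.6962 275.69 1.5627

ρ = √(x²+y²) = √(0.110² + -1.104²) = 1.10947
φ = atan2(y, x) mod 360° = atan2(-1.104, 0.110) = 275.6900°
|p|² = ρ² + z² = 1.10947² + 0.278² = 1.30820
κ = 2ρ / |p|² = 2×1.10947 / 1.30820 = 1.69617
θ = 2·atan2(ρ, z) = 2·atan2(1.10947, 0.278) = 2.65056 rad
ℓ = θ/κ = 2.65056/1.69617 = 1.56267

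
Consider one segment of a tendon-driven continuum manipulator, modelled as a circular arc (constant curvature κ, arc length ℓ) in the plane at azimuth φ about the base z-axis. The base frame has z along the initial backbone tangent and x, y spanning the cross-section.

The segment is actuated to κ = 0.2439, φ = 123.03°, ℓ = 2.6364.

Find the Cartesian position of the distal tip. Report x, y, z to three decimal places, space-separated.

θ = κ·ℓ = 0.2439 × 2.6364 = 0.64302 rad
ρ = (1 − cos θ)/κ = (1 − 0.80029)/0.2439 = 0.81882
z = sin θ / κ = 0.59961/0.2439 = 2.45844
x = ρ cos φ = 0.81882 × cos(123.03°) = -0.44632
y = ρ sin φ = 0.81882 × sin(123.03°) = 0.68649

-0.446 0.686 2.458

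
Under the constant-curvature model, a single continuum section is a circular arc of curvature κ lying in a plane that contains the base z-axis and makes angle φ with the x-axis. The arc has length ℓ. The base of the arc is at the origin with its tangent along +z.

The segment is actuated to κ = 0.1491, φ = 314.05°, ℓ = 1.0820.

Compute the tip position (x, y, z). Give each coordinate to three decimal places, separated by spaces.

θ = κ·ℓ = 0.1491 × 1.0820 = 0.16133 rad
ρ = (1 − cos θ)/κ = (1 − 0.98702)/0.1491 = 0.08709
z = sin θ / κ = 0.16063/0.1491 = 1.07731
x = ρ cos φ = 0.08709 × cos(314.05°) = 0.06055
y = ρ sin φ = 0.08709 × sin(314.05°) = -0.06259

0.061 -0.063 1.077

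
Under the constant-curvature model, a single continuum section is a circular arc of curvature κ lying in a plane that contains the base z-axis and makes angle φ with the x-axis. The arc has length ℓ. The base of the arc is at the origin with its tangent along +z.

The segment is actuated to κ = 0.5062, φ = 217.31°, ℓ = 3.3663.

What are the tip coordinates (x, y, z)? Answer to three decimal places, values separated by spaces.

-1.780 -1.356 1.958

θ = κ·ℓ = 0.5062 × 3.3663 = 1.70402 rad
ρ = (1 − cos θ)/κ = (1 − -0.13283)/0.5062 = 2.23791
z = sin θ / κ = 0.99114/0.5062 = 1.95800
x = ρ cos φ = 2.23791 × cos(217.31°) = -1.77996
y = ρ sin φ = 2.23791 × sin(217.31°) = -1.35646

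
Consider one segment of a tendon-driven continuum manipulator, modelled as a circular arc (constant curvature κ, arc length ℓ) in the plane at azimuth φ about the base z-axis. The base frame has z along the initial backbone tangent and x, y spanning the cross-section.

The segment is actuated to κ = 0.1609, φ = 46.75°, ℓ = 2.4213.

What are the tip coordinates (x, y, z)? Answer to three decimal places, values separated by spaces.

0.319 0.339 2.361

θ = κ·ℓ = 0.1609 × 2.4213 = 0.38959 rad
ρ = (1 − cos θ)/κ = (1 − 0.92507)/0.1609 = 0.46572
z = sin θ / κ = 0.37981/0.1609 = 2.36051
x = ρ cos φ = 0.46572 × cos(46.75°) = 0.31910
y = ρ sin φ = 0.46572 × sin(46.75°) = 0.33922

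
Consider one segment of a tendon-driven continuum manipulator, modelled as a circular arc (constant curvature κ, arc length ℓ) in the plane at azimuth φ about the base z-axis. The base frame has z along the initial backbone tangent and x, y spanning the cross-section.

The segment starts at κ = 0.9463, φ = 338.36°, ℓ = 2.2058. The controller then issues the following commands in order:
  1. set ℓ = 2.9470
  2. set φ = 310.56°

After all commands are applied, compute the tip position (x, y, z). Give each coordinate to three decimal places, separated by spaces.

initial: κ=0.9463, φ=338.36°, ℓ=2.2058
cmd 1: set ℓ=2.9470 → (κ,φ,ℓ)=(0.9463,338.36°,2.9470) → tip=(1.9040,-0.7554,0.3652)
cmd 2: set φ=310.56° → (κ,φ,ℓ)=(0.9463,310.56°,2.9470) → tip=(1.3320,-1.5562,0.3652)

1.332 -1.556 0.365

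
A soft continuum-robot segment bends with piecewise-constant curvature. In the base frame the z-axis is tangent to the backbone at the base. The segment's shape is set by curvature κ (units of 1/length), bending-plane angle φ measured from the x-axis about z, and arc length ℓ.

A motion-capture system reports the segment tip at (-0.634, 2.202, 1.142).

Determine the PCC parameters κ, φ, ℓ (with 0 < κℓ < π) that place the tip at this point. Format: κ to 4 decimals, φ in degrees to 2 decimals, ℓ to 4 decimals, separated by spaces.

0.6992 106.06 3.1708

ρ = √(x²+y²) = √(-0.634² + 2.202²) = 2.29145
φ = atan2(y, x) mod 360° = atan2(2.202, -0.634) = 106.0622°
|p|² = ρ² + z² = 2.29145² + 1.142² = 6.55492
κ = 2ρ / |p|² = 2×2.29145 / 6.55492 = 0.69915
θ = 2·atan2(ρ, z) = 2·atan2(2.29145, 1.142) = 2.21690 rad
ℓ = θ/κ = 2.21690/0.69915 = 3.17083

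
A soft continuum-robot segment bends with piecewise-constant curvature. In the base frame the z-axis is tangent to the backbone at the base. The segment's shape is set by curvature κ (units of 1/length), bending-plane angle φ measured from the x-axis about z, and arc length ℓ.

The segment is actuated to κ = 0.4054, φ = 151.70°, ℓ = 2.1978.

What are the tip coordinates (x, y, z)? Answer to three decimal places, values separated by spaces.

θ = κ·ℓ = 0.4054 × 2.1978 = 0.89099 rad
ρ = (1 − cos θ)/κ = (1 − 0.62864)/0.4054 = 0.91602
z = sin θ / κ = 0.77769/0.4054 = 1.91834
x = ρ cos φ = 0.91602 × cos(151.70°) = -0.80654
y = ρ sin φ = 0.91602 × sin(151.70°) = 0.43428

-0.807 0.434 1.918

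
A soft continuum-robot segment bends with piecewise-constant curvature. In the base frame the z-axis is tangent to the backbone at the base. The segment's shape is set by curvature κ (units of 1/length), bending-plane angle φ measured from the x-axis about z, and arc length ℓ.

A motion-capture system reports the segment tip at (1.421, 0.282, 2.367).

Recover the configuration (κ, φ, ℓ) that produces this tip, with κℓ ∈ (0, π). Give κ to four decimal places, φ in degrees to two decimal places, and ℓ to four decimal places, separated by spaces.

0.3762 11.22 2.9197

ρ = √(x²+y²) = √(1.421² + 0.282²) = 1.44871
φ = atan2(y, x) mod 360° = atan2(0.282, 1.421) = 11.2246°
|p|² = ρ² + z² = 1.44871² + 2.367² = 7.70145
κ = 2ρ / |p|² = 2×1.44871 / 7.70145 = 0.37622
θ = 2·atan2(ρ, z) = 2·atan2(1.44871, 2.367) = 1.09846 rad
ℓ = θ/κ = 1.09846/0.37622 = 2.91974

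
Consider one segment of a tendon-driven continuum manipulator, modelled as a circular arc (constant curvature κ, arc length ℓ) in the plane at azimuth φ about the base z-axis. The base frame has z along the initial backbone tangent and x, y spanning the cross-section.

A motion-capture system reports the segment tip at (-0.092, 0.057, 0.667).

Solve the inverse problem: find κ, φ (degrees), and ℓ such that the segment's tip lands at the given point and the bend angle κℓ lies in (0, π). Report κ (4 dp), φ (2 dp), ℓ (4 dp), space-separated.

0.4741 148.22 0.6786

ρ = √(x²+y²) = √(-0.092² + 0.057²) = 0.10823
φ = atan2(y, x) mod 360° = atan2(0.057, -0.092) = 148.2191°
|p|² = ρ² + z² = 0.10823² + 0.667² = 0.45660
κ = 2ρ / |p|² = 2×0.10823 / 0.45660 = 0.47405
θ = 2·atan2(ρ, z) = 2·atan2(0.10823, 0.667) = 0.32171 rad
ℓ = θ/κ = 0.32171/0.47405 = 0.67865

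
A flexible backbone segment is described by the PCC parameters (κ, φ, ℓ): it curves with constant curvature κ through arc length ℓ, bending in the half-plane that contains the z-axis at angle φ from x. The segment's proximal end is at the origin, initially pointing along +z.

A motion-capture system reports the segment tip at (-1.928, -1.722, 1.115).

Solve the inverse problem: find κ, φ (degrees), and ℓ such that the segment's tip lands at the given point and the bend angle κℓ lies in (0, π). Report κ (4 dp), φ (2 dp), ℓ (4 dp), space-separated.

ρ = √(x²+y²) = √(-1.928² + -1.722²) = 2.58505
φ = atan2(y, x) mod 360° = atan2(-1.722, -1.928) = 221.7697°
|p|² = ρ² + z² = 2.58505² + 1.115² = 7.92569
κ = 2ρ / |p|² = 2×2.58505 / 7.92569 = 0.65232
θ = 2·atan2(ρ, z) = 2·atan2(2.58505, 1.115) = 2.32716 rad
ℓ = θ/κ = 2.32716/0.65232 = 3.56751

0.6523 221.77 3.5675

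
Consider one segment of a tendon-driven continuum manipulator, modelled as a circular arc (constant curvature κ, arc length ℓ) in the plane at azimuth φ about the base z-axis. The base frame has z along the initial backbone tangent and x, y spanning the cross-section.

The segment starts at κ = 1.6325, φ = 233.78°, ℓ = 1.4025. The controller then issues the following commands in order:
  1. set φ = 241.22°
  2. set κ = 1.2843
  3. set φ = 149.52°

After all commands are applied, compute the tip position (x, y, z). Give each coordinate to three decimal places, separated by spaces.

-0.824 0.485 0.758

initial: κ=1.6325, φ=233.78°, ℓ=1.4025
cmd 1: set φ=241.22° → (κ,φ,ℓ)=(1.6325,241.22°,1.4025) → tip=(-0.4891,-0.8904,0.4610)
cmd 2: set κ=1.2843 → (κ,φ,ℓ)=(1.2843,241.22°,1.4025) → tip=(-0.4605,-0.8383,0.7581)
cmd 3: set φ=149.52° → (κ,φ,ℓ)=(1.2843,149.52°,1.4025) → tip=(-0.8243,0.4852,0.7581)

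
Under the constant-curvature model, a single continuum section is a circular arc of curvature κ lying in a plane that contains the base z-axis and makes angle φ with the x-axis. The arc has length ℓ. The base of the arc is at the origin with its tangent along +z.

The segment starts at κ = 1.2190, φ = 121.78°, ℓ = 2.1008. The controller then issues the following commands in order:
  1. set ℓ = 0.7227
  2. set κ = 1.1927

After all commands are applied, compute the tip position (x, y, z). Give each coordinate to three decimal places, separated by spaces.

-0.154 0.249 0.636

initial: κ=1.2190, φ=121.78°, ℓ=2.1008
cmd 1: set ℓ=0.7227 → (κ,φ,ℓ)=(1.2190,121.78°,0.7227) → tip=(-0.1571,0.2536,0.6328)
cmd 2: set κ=1.1927 → (κ,φ,ℓ)=(1.1927,121.78°,0.7227) → tip=(-0.1541,0.2488,0.6365)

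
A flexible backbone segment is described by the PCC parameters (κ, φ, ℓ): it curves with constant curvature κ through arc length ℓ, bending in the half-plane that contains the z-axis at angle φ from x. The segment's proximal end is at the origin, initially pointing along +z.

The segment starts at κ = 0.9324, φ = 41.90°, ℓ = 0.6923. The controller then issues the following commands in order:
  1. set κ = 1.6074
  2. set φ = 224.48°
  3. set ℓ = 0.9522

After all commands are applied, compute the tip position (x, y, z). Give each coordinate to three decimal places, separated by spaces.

initial: κ=0.9324, φ=41.90°, ℓ=0.6923
cmd 1: set κ=1.6074 → (κ,φ,ℓ)=(1.6074,41.90°,0.6923) → tip=(0.2583,0.2318,0.5580)
cmd 2: set φ=224.48° → (κ,φ,ℓ)=(1.6074,224.48°,0.6923) → tip=(-0.2476,-0.2432,0.5580)
cmd 3: set ℓ=0.9522 → (κ,φ,ℓ)=(1.6074,224.48°,0.9522) → tip=(-0.4260,-0.4184,0.6216)

-0.426 -0.418 0.622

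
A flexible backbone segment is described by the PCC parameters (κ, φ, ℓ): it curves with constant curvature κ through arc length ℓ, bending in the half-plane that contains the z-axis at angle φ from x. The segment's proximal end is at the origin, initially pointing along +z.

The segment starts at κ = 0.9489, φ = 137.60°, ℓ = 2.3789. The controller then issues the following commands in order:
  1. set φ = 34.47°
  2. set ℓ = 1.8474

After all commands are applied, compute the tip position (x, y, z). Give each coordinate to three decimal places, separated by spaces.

initial: κ=0.9489, φ=137.60°, ℓ=2.3789
cmd 1: set φ=34.47° → (κ,φ,ℓ)=(0.9489,34.47°,2.3789) → tip=(1.4195,0.9745,0.8151)
cmd 2: set ℓ=1.8474 → (κ,φ,ℓ)=(0.9489,34.47°,1.8474) → tip=(1.0262,0.7045,1.0364)

1.026 0.705 1.036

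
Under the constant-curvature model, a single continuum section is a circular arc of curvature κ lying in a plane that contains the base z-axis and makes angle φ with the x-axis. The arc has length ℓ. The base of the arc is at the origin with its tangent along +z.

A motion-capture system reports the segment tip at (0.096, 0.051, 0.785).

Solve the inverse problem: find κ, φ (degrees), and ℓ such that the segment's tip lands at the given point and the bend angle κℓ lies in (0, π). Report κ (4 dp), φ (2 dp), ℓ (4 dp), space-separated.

ρ = √(x²+y²) = √(0.096² + 0.051²) = 0.10871
φ = atan2(y, x) mod 360° = atan2(0.051, 0.096) = 27.9795°
|p|² = ρ² + z² = 0.10871² + 0.785² = 0.62804
κ = 2ρ / |p|² = 2×0.10871 / 0.62804 = 0.34617
θ = 2·atan2(ρ, z) = 2·atan2(0.10871, 0.785) = 0.27521 rad
ℓ = θ/κ = 0.27521/0.34617 = 0.79500

0.3462 27.98 0.7950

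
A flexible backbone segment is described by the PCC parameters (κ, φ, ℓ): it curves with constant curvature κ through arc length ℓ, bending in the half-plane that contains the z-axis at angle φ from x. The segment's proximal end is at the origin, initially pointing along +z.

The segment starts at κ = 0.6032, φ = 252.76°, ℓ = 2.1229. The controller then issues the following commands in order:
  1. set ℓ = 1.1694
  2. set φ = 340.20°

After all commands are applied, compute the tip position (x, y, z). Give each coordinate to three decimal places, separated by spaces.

0.372 -0.134 1.075

initial: κ=0.6032, φ=252.76°, ℓ=2.1229
cmd 1: set ℓ=1.1694 → (κ,φ,ℓ)=(0.6032,252.76°,1.1694) → tip=(-0.1173,-0.3778,1.0748)
cmd 2: set φ=340.20° → (κ,φ,ℓ)=(0.6032,340.20°,1.1694) → tip=(0.3722,-0.1340,1.0748)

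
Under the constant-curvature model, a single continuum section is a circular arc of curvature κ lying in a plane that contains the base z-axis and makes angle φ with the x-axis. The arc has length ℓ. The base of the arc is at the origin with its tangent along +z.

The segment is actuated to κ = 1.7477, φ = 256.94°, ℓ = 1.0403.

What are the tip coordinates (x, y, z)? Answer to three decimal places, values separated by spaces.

-0.161 -0.694 0.555

θ = κ·ℓ = 1.7477 × 1.0403 = 1.81813 rad
ρ = (1 − cos θ)/κ = (1 − -0.24482)/1.7477 = 0.71226
z = sin θ / κ = 0.96957/1.7477 = 0.55477
x = ρ cos φ = 0.71226 × cos(256.94°) = -0.16095
y = ρ sin φ = 0.71226 × sin(256.94°) = -0.69384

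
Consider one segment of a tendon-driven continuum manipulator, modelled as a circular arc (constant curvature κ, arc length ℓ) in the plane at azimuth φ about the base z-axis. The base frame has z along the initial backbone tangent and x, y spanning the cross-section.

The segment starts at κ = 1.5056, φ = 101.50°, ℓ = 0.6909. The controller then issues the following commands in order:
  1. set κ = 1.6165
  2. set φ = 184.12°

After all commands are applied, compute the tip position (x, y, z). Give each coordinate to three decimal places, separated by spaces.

initial: κ=1.5056, φ=101.50°, ℓ=0.6909
cmd 1: set κ=1.6165 → (κ,φ,ℓ)=(1.6165,101.50°,0.6909) → tip=(-0.0692,0.3404,0.5560)
cmd 2: set φ=184.12° → (κ,φ,ℓ)=(1.6165,184.12°,0.6909) → tip=(-0.3464,-0.0250,0.5560)

-0.346 -0.025 0.556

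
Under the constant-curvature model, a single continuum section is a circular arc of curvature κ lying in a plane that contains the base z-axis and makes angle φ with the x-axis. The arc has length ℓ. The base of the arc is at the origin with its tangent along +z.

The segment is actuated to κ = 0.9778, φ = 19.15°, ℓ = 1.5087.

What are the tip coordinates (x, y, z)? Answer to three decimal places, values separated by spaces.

0.874 0.303 1.018

θ = κ·ℓ = 0.9778 × 1.5087 = 1.47521 rad
ρ = (1 − cos θ)/κ = (1 − 0.09544)/0.9778 = 0.92509
z = sin θ / κ = 0.99543/0.9778 = 1.01804
x = ρ cos φ = 0.92509 × cos(19.15°) = 0.87390
y = ρ sin φ = 0.92509 × sin(19.15°) = 0.30347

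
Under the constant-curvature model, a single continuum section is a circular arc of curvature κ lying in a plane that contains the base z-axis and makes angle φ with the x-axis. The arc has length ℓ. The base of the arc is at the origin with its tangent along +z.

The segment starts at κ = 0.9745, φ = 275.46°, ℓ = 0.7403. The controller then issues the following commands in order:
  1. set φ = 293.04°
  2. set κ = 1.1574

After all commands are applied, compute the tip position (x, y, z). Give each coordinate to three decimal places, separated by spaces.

initial: κ=0.9745, φ=275.46°, ℓ=0.7403
cmd 1: set φ=293.04° → (κ,φ,ℓ)=(0.9745,293.04°,0.7403) → tip=(0.1001,-0.2353,0.6777)
cmd 2: set κ=1.1574 → (κ,φ,ℓ)=(1.1574,293.04°,0.7403) → tip=(0.1167,-0.2744,0.6530)

0.117 -0.274 0.653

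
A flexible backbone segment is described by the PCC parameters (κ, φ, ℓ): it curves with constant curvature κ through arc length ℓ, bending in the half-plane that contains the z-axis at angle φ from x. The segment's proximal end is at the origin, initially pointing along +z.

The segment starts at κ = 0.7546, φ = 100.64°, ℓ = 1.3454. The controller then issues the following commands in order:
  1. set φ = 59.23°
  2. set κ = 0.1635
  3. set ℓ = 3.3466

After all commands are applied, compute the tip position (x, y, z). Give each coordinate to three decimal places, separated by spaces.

initial: κ=0.7546, φ=100.64°, ℓ=1.3454
cmd 1: set φ=59.23° → (κ,φ,ℓ)=(0.7546,59.23°,1.3454) → tip=(0.3204,0.5381,1.1259)
cmd 2: set κ=0.1635 → (κ,φ,ℓ)=(0.1635,59.23°,1.3454) → tip=(0.0754,0.1266,1.3346)
cmd 3: set ℓ=3.3466 → (κ,φ,ℓ)=(0.1635,59.23°,3.3466) → tip=(0.4568,0.7673,3.1821)

0.457 0.767 3.182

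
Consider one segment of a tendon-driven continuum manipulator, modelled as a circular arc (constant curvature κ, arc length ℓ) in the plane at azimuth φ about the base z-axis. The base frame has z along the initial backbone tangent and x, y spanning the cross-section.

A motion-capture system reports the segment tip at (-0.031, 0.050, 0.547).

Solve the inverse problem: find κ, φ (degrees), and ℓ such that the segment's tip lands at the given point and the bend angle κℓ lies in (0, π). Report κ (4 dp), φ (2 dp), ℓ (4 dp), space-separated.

ρ = √(x²+y²) = √(-0.031² + 0.050²) = 0.05883
φ = atan2(y, x) mod 360° = atan2(0.050, -0.031) = 121.7989°
|p|² = ρ² + z² = 0.05883² + 0.547² = 0.30267
κ = 2ρ / |p|² = 2×0.05883 / 0.30267 = 0.38874
θ = 2·atan2(ρ, z) = 2·atan2(0.05883, 0.547) = 0.21428 rad
ℓ = θ/κ = 0.21428/0.38874 = 0.55121

0.3887 121.80 0.5512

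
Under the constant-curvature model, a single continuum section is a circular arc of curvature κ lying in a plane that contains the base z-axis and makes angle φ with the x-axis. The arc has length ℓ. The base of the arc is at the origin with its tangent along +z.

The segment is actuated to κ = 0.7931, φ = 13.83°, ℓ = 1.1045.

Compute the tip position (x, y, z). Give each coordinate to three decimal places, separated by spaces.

θ = κ·ℓ = 0.7931 × 1.1045 = 0.87598 rad
ρ = (1 − cos θ)/κ = (1 − 0.64025)/0.7931 = 0.45361
z = sin θ / κ = 0.76817/0.7931 = 0.96857
x = ρ cos φ = 0.45361 × cos(13.83°) = 0.44046
y = ρ sin φ = 0.45361 × sin(13.83°) = 0.10843

0.440 0.108 0.969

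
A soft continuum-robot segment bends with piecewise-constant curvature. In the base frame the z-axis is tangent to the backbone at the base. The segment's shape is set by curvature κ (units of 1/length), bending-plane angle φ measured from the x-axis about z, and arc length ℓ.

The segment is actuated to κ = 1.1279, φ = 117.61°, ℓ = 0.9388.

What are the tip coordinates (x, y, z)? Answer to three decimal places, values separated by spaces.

θ = κ·ℓ = 1.1279 × 0.9388 = 1.05887 rad
ρ = (1 − cos θ)/κ = (1 − 0.48986)/1.1279 = 0.45230
z = sin θ / κ = 0.87180/1.1279 = 0.77294
x = ρ cos φ = 0.45230 × cos(117.61°) = -0.20962
y = ρ sin φ = 0.45230 × sin(117.61°) = 0.40079

-0.210 0.401 0.773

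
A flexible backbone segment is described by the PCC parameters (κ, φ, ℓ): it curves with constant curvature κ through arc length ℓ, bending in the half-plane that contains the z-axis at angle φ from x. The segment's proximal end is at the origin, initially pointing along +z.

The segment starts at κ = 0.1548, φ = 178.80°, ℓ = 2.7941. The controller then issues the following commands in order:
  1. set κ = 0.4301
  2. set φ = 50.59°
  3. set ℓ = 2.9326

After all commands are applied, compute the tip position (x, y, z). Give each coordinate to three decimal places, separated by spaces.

initial: κ=0.1548, φ=178.80°, ℓ=2.7941
cmd 1: set κ=0.4301 → (κ,φ,ℓ)=(0.4301,178.80°,2.7941) → tip=(-1.4860,0.0311,2.1685)
cmd 2: set φ=50.59° → (κ,φ,ℓ)=(0.4301,50.59°,2.7941) → tip=(0.9436,1.1484,2.1685)
cmd 3: set ℓ=2.9326 → (κ,φ,ℓ)=(0.4301,50.59°,2.9326) → tip=(1.0265,1.2493,2.2146)

1.027 1.249 2.215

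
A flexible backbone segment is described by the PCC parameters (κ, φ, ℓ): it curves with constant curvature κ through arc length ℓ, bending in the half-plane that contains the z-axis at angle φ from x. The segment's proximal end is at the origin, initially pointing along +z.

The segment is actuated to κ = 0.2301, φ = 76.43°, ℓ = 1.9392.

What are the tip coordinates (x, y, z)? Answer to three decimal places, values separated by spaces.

0.100 0.414 1.875

θ = κ·ℓ = 0.2301 × 1.9392 = 0.44621 rad
ρ = (1 − cos θ)/κ = (1 − 0.90209)/0.2301 = 0.42551
z = sin θ / κ = 0.43155/0.2301 = 1.87549
x = ρ cos φ = 0.42551 × cos(76.43°) = 0.09984
y = ρ sin φ = 0.42551 × sin(76.43°) = 0.41364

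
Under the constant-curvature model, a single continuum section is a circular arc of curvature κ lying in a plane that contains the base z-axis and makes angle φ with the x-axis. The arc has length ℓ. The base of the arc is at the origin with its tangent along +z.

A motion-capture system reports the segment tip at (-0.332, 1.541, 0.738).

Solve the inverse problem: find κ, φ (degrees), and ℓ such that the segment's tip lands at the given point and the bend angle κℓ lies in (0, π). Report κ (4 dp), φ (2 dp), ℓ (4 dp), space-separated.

1.0407 102.16 2.1774

ρ = √(x²+y²) = √(-0.332² + 1.541²) = 1.57636
φ = atan2(y, x) mod 360° = atan2(1.541, -0.332) = 102.1582°
|p|² = ρ² + z² = 1.57636² + 0.738² = 3.02955
κ = 2ρ / |p|² = 2×1.57636 / 3.02955 = 1.04066
θ = 2·atan2(ρ, z) = 2·atan2(1.57636, 0.738) = 2.26587 rad
ℓ = θ/κ = 2.26587/1.04066 = 2.17735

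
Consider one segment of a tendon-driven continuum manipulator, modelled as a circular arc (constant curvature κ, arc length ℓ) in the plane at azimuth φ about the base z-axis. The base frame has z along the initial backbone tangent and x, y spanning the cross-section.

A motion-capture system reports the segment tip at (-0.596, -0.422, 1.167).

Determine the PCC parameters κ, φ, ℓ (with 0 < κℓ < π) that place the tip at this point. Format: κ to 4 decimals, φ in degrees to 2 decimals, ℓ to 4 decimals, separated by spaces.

ρ = √(x²+y²) = √(-0.596² + -0.422²) = 0.73027
φ = atan2(y, x) mod 360° = atan2(-0.422, -0.596) = 215.3005°
|p|² = ρ² + z² = 0.73027² + 1.167² = 1.89519
κ = 2ρ / |p|² = 2×0.73027 / 1.89519 = 0.77066
θ = 2·atan2(ρ, z) = 2·atan2(0.73027, 1.167) = 1.11831 rad
ℓ = θ/κ = 1.11831/0.77066 = 1.45110

0.7707 215.30 1.4511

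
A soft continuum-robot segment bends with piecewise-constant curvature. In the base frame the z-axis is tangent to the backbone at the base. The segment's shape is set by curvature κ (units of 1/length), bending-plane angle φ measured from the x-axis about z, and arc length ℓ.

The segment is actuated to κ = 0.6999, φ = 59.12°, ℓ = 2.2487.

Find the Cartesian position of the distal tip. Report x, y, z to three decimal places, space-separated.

θ = κ·ℓ = 0.6999 × 2.2487 = 1.57387 rad
ρ = (1 − cos θ)/κ = (1 − -0.00307)/0.6999 = 1.43316
z = sin θ / κ = 1.00000/0.6999 = 1.42877
x = ρ cos φ = 1.43316 × cos(59.12°) = 0.73556
y = ρ sin φ = 1.43316 × sin(59.12°) = 1.23000

0.736 1.230 1.429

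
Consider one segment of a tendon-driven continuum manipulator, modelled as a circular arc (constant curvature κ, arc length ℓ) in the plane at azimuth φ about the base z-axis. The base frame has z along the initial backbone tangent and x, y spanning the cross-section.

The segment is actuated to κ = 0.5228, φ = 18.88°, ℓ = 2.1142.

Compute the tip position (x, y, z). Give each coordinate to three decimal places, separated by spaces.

0.997 0.341 1.709

θ = κ·ℓ = 0.5228 × 2.1142 = 1.10530 rad
ρ = (1 − cos θ)/κ = (1 − 0.44886)/0.5228 = 1.05420
z = sin θ / κ = 0.89360/0.5228 = 1.70926
x = ρ cos φ = 1.05420 × cos(18.88°) = 0.99748
y = ρ sin φ = 1.05420 × sin(18.88°) = 0.34113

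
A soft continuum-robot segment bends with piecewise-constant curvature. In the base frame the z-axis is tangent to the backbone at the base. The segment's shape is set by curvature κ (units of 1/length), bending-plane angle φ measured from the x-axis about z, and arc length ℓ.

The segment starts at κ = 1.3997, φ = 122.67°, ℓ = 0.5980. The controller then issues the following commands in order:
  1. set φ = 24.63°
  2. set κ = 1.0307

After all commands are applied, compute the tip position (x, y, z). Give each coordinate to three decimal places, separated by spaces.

0.162 0.074 0.561

initial: κ=1.3997, φ=122.67°, ℓ=0.5980
cmd 1: set φ=24.63° → (κ,φ,ℓ)=(1.3997,24.63°,0.5980) → tip=(0.2145,0.0984,0.5306)
cmd 2: set κ=1.0307 → (κ,φ,ℓ)=(1.0307,24.63°,0.5980) → tip=(0.1623,0.0744,0.5608)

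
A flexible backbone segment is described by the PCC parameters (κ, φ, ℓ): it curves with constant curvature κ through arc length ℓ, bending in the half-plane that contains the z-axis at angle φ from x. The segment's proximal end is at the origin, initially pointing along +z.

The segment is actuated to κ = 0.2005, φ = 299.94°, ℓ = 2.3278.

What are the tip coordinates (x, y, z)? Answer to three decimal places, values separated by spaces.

0.266 -0.462 2.244

θ = κ·ℓ = 0.2005 × 2.3278 = 0.46672 rad
ρ = (1 − cos θ)/κ = (1 − 0.89305)/0.2005 = 0.53343
z = sin θ / κ = 0.44996/0.2005 = 2.24420
x = ρ cos φ = 0.53343 × cos(299.94°) = 0.26623
y = ρ sin φ = 0.53343 × sin(299.94°) = -0.46224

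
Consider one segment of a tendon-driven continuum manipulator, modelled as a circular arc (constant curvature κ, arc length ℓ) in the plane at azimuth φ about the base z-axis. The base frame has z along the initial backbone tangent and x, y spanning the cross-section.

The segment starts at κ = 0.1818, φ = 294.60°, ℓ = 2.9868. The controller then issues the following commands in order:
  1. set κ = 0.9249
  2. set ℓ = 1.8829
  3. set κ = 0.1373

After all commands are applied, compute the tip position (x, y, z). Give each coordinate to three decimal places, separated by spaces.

0.101 -0.220 1.862

initial: κ=0.1818, φ=294.60°, ℓ=2.9868
cmd 1: set κ=0.9249 → (κ,φ,ℓ)=(0.9249,294.60°,2.9868) → tip=(0.8682,-1.8963,0.4001)
cmd 2: set ℓ=1.8829 → (κ,φ,ℓ)=(0.9249,294.60°,1.8829) → tip=(0.5265,-1.1501,1.0655)
cmd 3: set κ=0.1373 → (κ,φ,ℓ)=(0.1373,294.60°,1.8829) → tip=(0.1008,-0.2201,1.8620)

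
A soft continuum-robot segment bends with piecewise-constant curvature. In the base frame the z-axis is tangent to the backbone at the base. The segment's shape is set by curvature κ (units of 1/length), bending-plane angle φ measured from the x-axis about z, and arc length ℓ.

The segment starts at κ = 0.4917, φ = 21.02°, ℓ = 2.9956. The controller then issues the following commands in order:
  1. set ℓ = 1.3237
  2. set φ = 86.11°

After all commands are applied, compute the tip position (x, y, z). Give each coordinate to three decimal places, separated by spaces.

0.028 0.415 1.232

initial: κ=0.4917, φ=21.02°, ℓ=2.9956
cmd 1: set ℓ=1.3237 → (κ,φ,ℓ)=(0.4917,21.02°,1.3237) → tip=(0.3881,0.1491,1.2322)
cmd 2: set φ=86.11° → (κ,φ,ℓ)=(0.4917,86.11°,1.3237) → tip=(0.0282,0.4148,1.2322)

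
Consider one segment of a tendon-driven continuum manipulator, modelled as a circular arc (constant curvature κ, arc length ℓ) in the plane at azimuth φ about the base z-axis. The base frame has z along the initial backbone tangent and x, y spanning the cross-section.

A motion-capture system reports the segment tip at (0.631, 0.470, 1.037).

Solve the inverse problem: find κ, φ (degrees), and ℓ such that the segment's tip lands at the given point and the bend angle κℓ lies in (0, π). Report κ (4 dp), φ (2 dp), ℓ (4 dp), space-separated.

ρ = √(x²+y²) = √(0.631² + 0.470²) = 0.78680
φ = atan2(y, x) mod 360° = atan2(0.470, 0.631) = 36.6806°
|p|² = ρ² + z² = 0.78680² + 1.037² = 1.69443
κ = 2ρ / |p|² = 2×0.78680 / 1.69443 = 0.92869
θ = 2·atan2(ρ, z) = 2·atan2(0.78680, 1.037) = 1.29813 rad
ℓ = θ/κ = 1.29813/0.92869 = 1.39780

0.9287 36.68 1.3978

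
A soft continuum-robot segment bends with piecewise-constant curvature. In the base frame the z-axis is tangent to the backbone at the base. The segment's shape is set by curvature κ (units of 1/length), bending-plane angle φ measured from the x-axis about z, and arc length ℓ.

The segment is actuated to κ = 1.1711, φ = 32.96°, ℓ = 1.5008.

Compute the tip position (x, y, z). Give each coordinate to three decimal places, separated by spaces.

0.850 0.551 0.839

θ = κ·ℓ = 1.1711 × 1.5008 = 1.75759 rad
ρ = (1 − cos θ)/κ = (1 − -0.18571)/1.1711 = 1.01247
z = sin θ / κ = 0.98261/1.1711 = 0.83904
x = ρ cos φ = 1.01247 × cos(32.96°) = 0.84952
y = ρ sin φ = 1.01247 × sin(32.96°) = 0.55084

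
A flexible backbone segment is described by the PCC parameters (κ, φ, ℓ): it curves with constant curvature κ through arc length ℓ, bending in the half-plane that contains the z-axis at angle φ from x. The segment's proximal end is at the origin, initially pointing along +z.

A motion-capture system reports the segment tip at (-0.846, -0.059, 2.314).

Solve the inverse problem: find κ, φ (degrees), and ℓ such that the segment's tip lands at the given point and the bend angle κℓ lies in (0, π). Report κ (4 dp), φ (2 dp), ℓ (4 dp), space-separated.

ρ = √(x²+y²) = √(-0.846² + -0.059²) = 0.84805
φ = atan2(y, x) mod 360° = atan2(-0.059, -0.846) = 183.9893°
|p|² = ρ² + z² = 0.84805² + 2.314² = 6.07379
κ = 2ρ / |p|² = 2×0.84805 / 6.07379 = 0.27925
θ = 2·atan2(ρ, z) = 2·atan2(0.84805, 2.314) = 0.70258 rad
ℓ = θ/κ = 0.70258/0.27925 = 2.51593

0.2793 183.99 2.5159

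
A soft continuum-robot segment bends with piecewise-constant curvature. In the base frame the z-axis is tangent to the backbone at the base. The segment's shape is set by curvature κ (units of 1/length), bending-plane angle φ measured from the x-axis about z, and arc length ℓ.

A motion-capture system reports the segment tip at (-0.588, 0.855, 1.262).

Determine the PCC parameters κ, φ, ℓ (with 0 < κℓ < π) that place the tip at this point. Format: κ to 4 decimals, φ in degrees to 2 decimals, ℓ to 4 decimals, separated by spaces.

ρ = √(x²+y²) = √(-0.588² + 0.855²) = 1.03767
φ = atan2(y, x) mod 360° = atan2(0.855, -0.588) = 124.5171°
|p|² = ρ² + z² = 1.03767² + 1.262² = 2.66941
κ = 2ρ / |p|² = 2×1.03767 / 2.66941 = 0.77746
θ = 2·atan2(ρ, z) = 2·atan2(1.03767, 1.262) = 1.37632 rad
ℓ = θ/κ = 1.37632/0.77746 = 1.77029

0.7775 124.52 1.7703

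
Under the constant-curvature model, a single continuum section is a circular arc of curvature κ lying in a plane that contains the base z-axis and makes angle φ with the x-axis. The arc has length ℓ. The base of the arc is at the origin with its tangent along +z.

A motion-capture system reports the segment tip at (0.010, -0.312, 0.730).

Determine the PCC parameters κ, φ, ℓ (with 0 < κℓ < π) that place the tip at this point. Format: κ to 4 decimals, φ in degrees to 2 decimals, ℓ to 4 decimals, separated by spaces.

ρ = √(x²+y²) = √(0.010² + -0.312²) = 0.31216
φ = atan2(y, x) mod 360° = atan2(-0.312, 0.010) = 271.8358°
|p|² = ρ² + z² = 0.31216² + 0.730² = 0.63034
κ = 2ρ / |p|² = 2×0.31216 / 0.63034 = 0.99044
θ = 2·atan2(ρ, z) = 2·atan2(0.31216, 0.730) = 0.80817 rad
ℓ = θ/κ = 0.80817/0.99044 = 0.81597

0.9904 271.84 0.8160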